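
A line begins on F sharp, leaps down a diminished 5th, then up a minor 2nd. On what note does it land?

C#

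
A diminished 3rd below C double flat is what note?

Ab

A third below C lands on the letter A.
A diminished third spans 2 semitones, so Cbb moves to pitch class 8. On the letter A that is Ab.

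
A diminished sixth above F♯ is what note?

Db

F up a major sixth is D, so the target letter is D.
From F#, a diminished sixth is 7 semitones up: Db.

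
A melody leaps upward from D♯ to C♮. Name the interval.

diminished seventh

Counting letters D–E–F–G–A–B–C gives a seventh.
D#→C = 9 semitones, 2 narrower than the major seventh (11), so diminished.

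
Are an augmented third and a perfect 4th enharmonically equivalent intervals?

An augmented third spans 5 semitones; a perfect fourth spans 5.
They are enharmonically equivalent.

Yes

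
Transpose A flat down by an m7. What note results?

A seventh below A lands on the letter B.
A minor seventh spans 10 semitones, so Ab moves to pitch class 10. On the letter B that is Bb.

Bb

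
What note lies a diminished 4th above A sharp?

D

A fourth above A lands on the letter D.
A diminished fourth spans 4 semitones, so A# moves to pitch class 2. On the letter D that is D.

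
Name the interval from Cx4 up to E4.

The letter names run C→E, a span of 2 letter steps, so the interval is some kind of third.
C## to E is 2 semitones. A major third is 4, so 2 makes it diminished.

diminished third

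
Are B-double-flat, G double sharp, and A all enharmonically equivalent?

Yes

Bbb is pitch class 9; G## is pitch class 9; A is pitch class 9.
All spellings map to pitch class 9, so they are enharmonically equivalent.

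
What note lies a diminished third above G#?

Bb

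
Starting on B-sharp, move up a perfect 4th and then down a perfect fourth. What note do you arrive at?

A perfect fourth up from B# is E# (letter E, 5 semitones up).
A perfect fourth down from E# is B# (letter B, 5 semitones down).

B#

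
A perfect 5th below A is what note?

D

A fifth below A lands on the letter D.
A perfect fifth spans 7 semitones, so A moves to pitch class 2. On the letter D that is D.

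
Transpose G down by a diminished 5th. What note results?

G down a perfect fifth is C, so the target letter is C.
From G, a diminished fifth is 6 semitones down: C#.

C#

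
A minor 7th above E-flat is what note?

A seventh above E lands on the letter D.
A minor seventh spans 10 semitones, so Eb moves to pitch class 1. On the letter D that is Db.

Db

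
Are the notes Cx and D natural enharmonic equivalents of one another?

C## is pitch class 2; D is pitch class 2.
All spellings map to pitch class 2, so they are enharmonically equivalent.

Yes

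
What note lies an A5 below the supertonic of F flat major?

Cbb

The supertonic of Fb major is Gb.
An augmented fifth (8 semitones) below Gb lands on the letter C, giving Cbb.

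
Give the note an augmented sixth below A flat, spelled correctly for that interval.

A down a major sixth is C, so the target letter is C.
From Ab, an augmented sixth is 10 semitones down: Cbb.

Cbb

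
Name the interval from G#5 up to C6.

diminished fourth

The letter names run G→C, a span of 3 letter steps, so the interval is some kind of fourth.
G# to C is 4 semitones. A perfect fourth is 5, so 4 makes it diminished.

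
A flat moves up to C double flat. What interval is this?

Counting letters A–B–C gives a third.
Ab→Cbb = 2 semitones, 2 narrower than the major third (4), so diminished.

diminished third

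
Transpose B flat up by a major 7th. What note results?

A

B up a major seventh is A#, so the target letter is A.
From Bb, a major seventh is 11 semitones up: A.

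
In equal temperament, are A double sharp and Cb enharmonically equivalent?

A## = pitch class 11 and Cb = pitch class 11 — the same pitch class, so they are enharmonic equivalents.

Yes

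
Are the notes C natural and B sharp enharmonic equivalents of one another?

C = pitch class 0 and B# = pitch class 0 — the same pitch class, so they are enharmonic equivalents.

Yes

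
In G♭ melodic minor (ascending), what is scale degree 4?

The Gb melodic minor (ascending) scale runs Gb Ab Bbb Cb Db Eb F.
Degree 4 is Cb.

Cb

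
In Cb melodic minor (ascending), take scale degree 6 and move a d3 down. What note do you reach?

F#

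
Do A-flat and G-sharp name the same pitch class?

Ab is pitch class 8; G# is pitch class 8.
All spellings map to pitch class 8, so they are enharmonically equivalent.

Yes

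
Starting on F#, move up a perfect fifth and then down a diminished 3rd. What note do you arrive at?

A perfect fifth up from F# is C# (letter C, 7 semitones up).
A diminished third down from C# is A## (letter A, 2 semitones down).

A##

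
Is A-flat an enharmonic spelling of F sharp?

Ab is pitch class 8; F# is pitch class 6.
The pitch classes differ (8 vs. 6), so they are not enharmonic equivalents.

No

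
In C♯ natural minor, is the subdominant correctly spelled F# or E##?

F#

Each scale degree takes a distinct letter name. Degree 4 of a scale on C must use the letter F.
F# and E## are enharmonically the same pitch, but only F# uses the letter F, so it is the correct spelling here.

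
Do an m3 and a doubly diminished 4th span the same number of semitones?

A minor third spans 3 semitones; a doubly diminished fourth spans 3.
They are enharmonically equivalent.

Yes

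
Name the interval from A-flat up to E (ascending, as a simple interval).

Counting letters A–B–C–D–E gives a fifth.
Ab→E = 8 semitones, 1 wider than the perfect fifth (7), so augmented.

augmented fifth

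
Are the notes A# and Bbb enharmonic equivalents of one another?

No

Two spellings are enharmonically equivalent only if they share a pitch class.
Here A# → 10, Bbb → 9; 9 ≠ 10, so they are not.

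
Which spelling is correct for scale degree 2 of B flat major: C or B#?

C

Each scale degree takes a distinct letter name. Degree 2 of a scale on B must use the letter C.
C and B# are enharmonically the same pitch, but only C uses the letter C, so it is the correct spelling here.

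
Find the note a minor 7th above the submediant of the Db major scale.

The submediant of Db major is Bb.
A minor seventh (10 semitones) above Bb lands on the letter A, giving Ab.

Ab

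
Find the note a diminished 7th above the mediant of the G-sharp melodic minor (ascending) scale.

The mediant of G# melodic minor (ascending) is B.
A diminished seventh (9 semitones) above B lands on the letter A, giving Ab.

Ab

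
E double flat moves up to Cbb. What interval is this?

Counting letters E–F–G–A–B–C gives a sixth.
Ebb→Cbb = 8 semitones, 1 narrower than the major sixth (9), so minor.

minor sixth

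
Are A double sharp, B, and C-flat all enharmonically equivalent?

Yes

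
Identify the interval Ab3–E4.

augmented fifth

The letter names run A→E, a span of 4 letter steps, so the interval is some kind of fifth.
Ab to E is 8 semitones. A perfect fifth is 7, so 8 makes it augmented.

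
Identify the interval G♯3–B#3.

major third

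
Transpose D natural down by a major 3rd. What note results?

A third below D lands on the letter B.
A major third spans 4 semitones, so D moves to pitch class 10. On the letter B that is Bb.

Bb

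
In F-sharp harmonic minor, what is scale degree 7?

E#

The F# harmonic minor scale runs F# G# A B C# D E#.
Degree 7 is E#.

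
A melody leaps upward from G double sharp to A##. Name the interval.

major second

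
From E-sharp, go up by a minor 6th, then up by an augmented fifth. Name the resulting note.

A minor sixth up from E# is C# (letter C, 8 semitones up).
An augmented fifth up from C# is G## (letter G, 8 semitones up).

G##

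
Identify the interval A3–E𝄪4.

doubly augmented fifth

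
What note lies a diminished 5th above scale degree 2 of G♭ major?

Ebb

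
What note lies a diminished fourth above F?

Bbb

F up a perfect fourth is Bb, so the target letter is B.
From F, a diminished fourth is 4 semitones up: Bbb.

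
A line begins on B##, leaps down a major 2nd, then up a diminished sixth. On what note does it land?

F#

A major second down from B## is A## (letter A, 2 semitones down).
A diminished sixth up from A## is F# (letter F, 7 semitones up).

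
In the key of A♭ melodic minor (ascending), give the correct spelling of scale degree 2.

The Ab melodic minor (ascending) scale runs Ab Bb Cb Db Eb F G.
Degree 2 is Bb.

Bb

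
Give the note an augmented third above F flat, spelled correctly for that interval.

A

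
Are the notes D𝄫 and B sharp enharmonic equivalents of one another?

Yes

Dbb = pitch class 0 and B# = pitch class 0 — the same pitch class, so they are enharmonic equivalents.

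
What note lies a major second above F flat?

F up a major second is G, so the target letter is G.
From Fb, a major second is 2 semitones up: Gb.

Gb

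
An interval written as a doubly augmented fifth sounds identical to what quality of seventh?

A doubly augmented fifth spans 9 semitones.
A seventh spanning 9 semitones is diminished (the major seventh is 11).

diminished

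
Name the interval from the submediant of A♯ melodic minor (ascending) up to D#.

The submediant of A# melodic minor (ascending) is F##.
F## up to D#: letters F→D make it a sixth; 8 semitones makes it minor.

minor sixth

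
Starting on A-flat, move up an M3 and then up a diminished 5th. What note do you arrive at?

Gb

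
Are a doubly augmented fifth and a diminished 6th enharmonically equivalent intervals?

No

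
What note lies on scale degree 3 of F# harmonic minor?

A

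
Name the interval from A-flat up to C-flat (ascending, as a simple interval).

minor third

The letter names run A→C, a span of 2 letter steps, so the interval is some kind of third.
Ab to Cb is 3 semitones. A major third is 4, so 3 makes it minor.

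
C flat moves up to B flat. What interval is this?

major seventh

Counting letters C–D–E–F–G–A–B gives a seventh.
Cb→Bb = 11 semitones, exactly the major seventh.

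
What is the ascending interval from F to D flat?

minor sixth

The letter names run F→D, a span of 5 letter steps, so the interval is some kind of sixth.
F to Db is 8 semitones. A major sixth is 9, so 8 makes it minor.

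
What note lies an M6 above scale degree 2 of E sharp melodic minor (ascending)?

Scale degree 2 of E# melodic minor (ascending) is F##.
A major sixth (9 semitones) above F## lands on the letter D, giving D##.

D##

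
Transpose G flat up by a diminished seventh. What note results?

Fbb

G up a major seventh is F#, so the target letter is F.
From Gb, a diminished seventh is 9 semitones up: Fbb.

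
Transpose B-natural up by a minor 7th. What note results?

B up a major seventh is A#, so the target letter is A.
From B, a minor seventh is 10 semitones up: A.

A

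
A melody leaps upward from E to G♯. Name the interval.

The letter names run E→G, a span of 2 letter steps, so the interval is some kind of third.
E to G# is 4 semitones. A major third is 4, so 4 makes it major.

major third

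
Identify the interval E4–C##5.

Counting letters E–F–G–A–B–C gives a sixth.
E→C## = 10 semitones, 1 wider than the major sixth (9), so augmented.

augmented sixth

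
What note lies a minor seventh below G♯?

A#

G down a major seventh is Ab, so the target letter is A.
From G#, a minor seventh is 10 semitones down: A#.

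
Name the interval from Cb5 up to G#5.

doubly augmented fifth

The letter names run C→G, a span of 4 letter steps, so the interval is some kind of fifth.
Cb to G# is 9 semitones. A perfect fifth is 7, so 9 makes it doubly augmented.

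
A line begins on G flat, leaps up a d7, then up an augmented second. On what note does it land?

A diminished seventh up from Gb is Fbb (letter F, 9 semitones up).
An augmented second up from Fbb is Gb (letter G, 3 semitones up).

Gb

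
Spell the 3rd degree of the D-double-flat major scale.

The Dbb major scale runs Dbb Ebb Fb Gbb Abb Bbb Cb.
Degree 3 is Fb.

Fb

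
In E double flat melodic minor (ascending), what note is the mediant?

The Ebb melodic minor (ascending) scale runs Ebb Fb Gbb Abb Bbb Cb Db.
Degree 3 is Gbb.

Gbb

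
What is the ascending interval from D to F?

Counting letters D–E–F gives a third.
D→F = 3 semitones, 1 narrower than the major third (4), so minor.

minor third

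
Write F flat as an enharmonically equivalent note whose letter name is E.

Plain E sits at the same pitch as Fb, so on the letter E the same pitch needs a natural: E.

E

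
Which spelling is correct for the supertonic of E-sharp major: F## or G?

F##

Each scale degree takes a distinct letter name. Degree 2 of a scale on E must use the letter F.
F## and G are enharmonically the same pitch, but only F## uses the letter F, so it is the correct spelling here.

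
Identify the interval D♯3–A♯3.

perfect fifth

Counting letters D–E–F–G–A gives a fifth.
D#→A# = 7 semitones, exactly the perfect fifth.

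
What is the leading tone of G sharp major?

The G# major scale runs G# A# B# C# D# E# F##.
Degree 7 is F##.

F##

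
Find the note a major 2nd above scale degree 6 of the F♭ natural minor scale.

Ebb

Scale degree 6 of Fb natural minor is Dbb.
A major second (2 semitones) above Dbb lands on the letter E, giving Ebb.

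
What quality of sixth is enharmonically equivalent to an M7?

A major seventh spans 11 semitones.
A sixth spanning 11 semitones is doubly augmented (the major sixth is 9).

doubly augmented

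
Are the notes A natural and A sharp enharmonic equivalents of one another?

No

A is pitch class 9; A# is pitch class 10.
The pitch classes differ (9 vs. 10), so they are not enharmonic equivalents.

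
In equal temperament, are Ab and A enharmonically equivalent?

Ab is pitch class 8; A is pitch class 9.
The pitch classes differ (8 vs. 9), so they are not enharmonic equivalents.

No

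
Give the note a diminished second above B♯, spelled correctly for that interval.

C

A second above B lands on the letter C.
A diminished second spans 0 semitones, so B# moves to pitch class 0. On the letter C that is C.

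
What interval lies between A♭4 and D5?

augmented fourth

Counting letters A–B–C–D gives a fourth.
Ab→D = 6 semitones, 1 wider than the perfect fourth (5), so augmented.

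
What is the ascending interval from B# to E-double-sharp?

Counting letters B–C–D–E gives a fourth.
B#→E## = 6 semitones, 1 wider than the perfect fourth (5), so augmented.

augmented fourth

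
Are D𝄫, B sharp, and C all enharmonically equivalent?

Yes

Dbb = pitch class 0 and B# = pitch class 0 and C = pitch class 0 — the same pitch class, so they are enharmonic equivalents.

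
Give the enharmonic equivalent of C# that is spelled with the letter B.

B##

Plain B sits 2 semitones below C#, so on the letter B the same pitch needs a double sharp: B##.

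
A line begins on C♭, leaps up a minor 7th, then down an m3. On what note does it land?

Gb

A minor seventh up from Cb is Bbb (letter B, 10 semitones up).
A minor third down from Bbb is Gb (letter G, 3 semitones down).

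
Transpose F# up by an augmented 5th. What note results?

C##

F up a perfect fifth is C, so the target letter is C.
From F#, an augmented fifth is 8 semitones up: C##.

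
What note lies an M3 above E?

G#

A third above E lands on the letter G.
A major third spans 4 semitones, so E moves to pitch class 8. On the letter G that is G#.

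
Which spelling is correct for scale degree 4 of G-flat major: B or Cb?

Cb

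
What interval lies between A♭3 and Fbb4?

The letter names run A→F, a span of 5 letter steps, so the interval is some kind of sixth.
Ab to Fbb is 7 semitones. A major sixth is 9, so 7 makes it diminished.

diminished sixth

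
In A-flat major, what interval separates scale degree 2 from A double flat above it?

diminished seventh

Scale degree 2 of Ab major is Bb.
Bb up to Abb: letters B→A make it a seventh; 9 semitones makes it diminished.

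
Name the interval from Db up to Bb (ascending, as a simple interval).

Counting letters D–E–F–G–A–B gives a sixth.
Db→Bb = 9 semitones, exactly the major sixth.

major sixth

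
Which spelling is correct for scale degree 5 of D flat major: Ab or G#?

Each scale degree takes a distinct letter name. Degree 5 of a scale on D must use the letter A.
Ab and G# are enharmonically the same pitch, but only Ab uses the letter A, so it is the correct spelling here.

Ab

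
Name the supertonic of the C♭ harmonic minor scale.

Db

The Cb harmonic minor scale runs Cb Db Ebb Fb Gb Abb Bb.
Degree 2 is Db.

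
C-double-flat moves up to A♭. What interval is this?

augmented sixth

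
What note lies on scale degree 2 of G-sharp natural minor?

The G# natural minor scale runs G# A# B C# D# E F#.
Degree 2 is A#.

A#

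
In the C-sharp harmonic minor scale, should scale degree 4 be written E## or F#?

F#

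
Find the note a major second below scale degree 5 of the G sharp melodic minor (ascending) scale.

C#

Scale degree 5 of G# melodic minor (ascending) is D#.
A major second (2 semitones) below D# lands on the letter C, giving C#.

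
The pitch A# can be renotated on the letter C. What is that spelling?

A# is pitch class 10. The letter C alone is pitch class 0.
To reach pitch class 10 from C requires an offset of -2 semitones, i.e. double flat: Cbb.

Cbb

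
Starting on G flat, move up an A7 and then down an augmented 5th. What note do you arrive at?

Bb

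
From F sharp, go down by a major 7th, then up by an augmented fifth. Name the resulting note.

D#

A major seventh down from F# is G (letter G, 11 semitones down).
An augmented fifth up from G is D# (letter D, 8 semitones up).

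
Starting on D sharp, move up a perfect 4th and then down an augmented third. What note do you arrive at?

Eb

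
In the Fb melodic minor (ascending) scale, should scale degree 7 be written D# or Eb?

Each scale degree takes a distinct letter name. Degree 7 of a scale on F must use the letter E.
Eb and D# are enharmonically the same pitch, but only Eb uses the letter E, so it is the correct spelling here.

Eb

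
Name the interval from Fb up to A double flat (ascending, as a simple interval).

Counting letters F–G–A gives a third.
Fb→Abb = 3 semitones, 1 narrower than the major third (4), so minor.

minor third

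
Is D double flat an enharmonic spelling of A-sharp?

No

Two spellings are enharmonically equivalent only if they share a pitch class.
Here Dbb → 0, A# → 10; 0 ≠ 10, so they are not.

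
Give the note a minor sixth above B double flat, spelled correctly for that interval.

Gbb

B up a major sixth is G#, so the target letter is G.
From Bbb, a minor sixth is 8 semitones up: Gbb.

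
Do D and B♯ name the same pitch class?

No

Two spellings are enharmonically equivalent only if they share a pitch class.
Here D → 2, B# → 0; 0 ≠ 2, so they are not.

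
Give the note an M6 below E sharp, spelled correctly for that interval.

A sixth below E lands on the letter G.
A major sixth spans 9 semitones, so E# moves to pitch class 8. On the letter G that is G#.

G#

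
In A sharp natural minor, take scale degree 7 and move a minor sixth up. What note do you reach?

E

Scale degree 7 of A# natural minor is G#.
A minor sixth (8 semitones) above G# lands on the letter E, giving E.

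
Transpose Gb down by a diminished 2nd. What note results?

A second below G lands on the letter F.
A diminished second spans 0 semitones, so Gb moves to pitch class 6. On the letter F that is F#.

F#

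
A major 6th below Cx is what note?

E#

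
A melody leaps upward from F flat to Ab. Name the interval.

major third

Counting letters F–G–A gives a third.
Fb→Ab = 4 semitones, exactly the major third.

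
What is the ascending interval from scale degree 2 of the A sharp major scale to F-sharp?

Scale degree 2 of A# major is B#.
B# up to F#: letters B→F make it a fifth; 6 semitones makes it diminished.

diminished fifth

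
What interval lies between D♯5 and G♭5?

doubly diminished fourth

The letter names run D→G, a span of 3 letter steps, so the interval is some kind of fourth.
D# to Gb is 3 semitones. A perfect fourth is 5, so 3 makes it doubly diminished.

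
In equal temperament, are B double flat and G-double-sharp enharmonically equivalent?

Bbb = pitch class 9 and G## = pitch class 9 — the same pitch class, so they are enharmonic equivalents.

Yes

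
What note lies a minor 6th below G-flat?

Bb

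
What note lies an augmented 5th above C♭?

A fifth above C lands on the letter G.
An augmented fifth spans 8 semitones, so Cb moves to pitch class 7. On the letter G that is G.

G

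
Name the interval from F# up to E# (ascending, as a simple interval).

Counting letters F–G–A–B–C–D–E gives a seventh.
F#→E# = 11 semitones, exactly the major seventh.

major seventh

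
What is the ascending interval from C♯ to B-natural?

The letter names run C→B, a span of 6 letter steps, so the interval is some kind of seventh.
C# to B is 10 semitones. A major seventh is 11, so 10 makes it minor.

minor seventh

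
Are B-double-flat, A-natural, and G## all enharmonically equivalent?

Yes

Bbb = pitch class 9 and A = pitch class 9 and G## = pitch class 9 — the same pitch class, so they are enharmonic equivalents.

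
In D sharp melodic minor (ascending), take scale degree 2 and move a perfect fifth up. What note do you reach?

B#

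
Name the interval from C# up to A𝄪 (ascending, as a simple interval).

augmented sixth

The letter names run C→A, a span of 5 letter steps, so the interval is some kind of sixth.
C# to A## is 10 semitones. A major sixth is 9, so 10 makes it augmented.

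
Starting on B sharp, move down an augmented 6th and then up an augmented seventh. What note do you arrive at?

An augmented sixth down from B# is D (letter D, 10 semitones down).
An augmented seventh up from D is C## (letter C, 12 semitones up).

C##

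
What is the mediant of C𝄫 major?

Ebb

The Cbb major scale runs Cbb Dbb Ebb Fbb Gbb Abb Bbb.
Degree 3 is Ebb.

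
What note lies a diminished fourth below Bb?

F#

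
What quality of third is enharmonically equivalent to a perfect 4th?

augmented

A perfect fourth spans 5 semitones.
A third spanning 5 semitones is augmented (the major third is 4).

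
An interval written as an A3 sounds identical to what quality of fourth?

perfect

An augmented third spans 5 semitones.
A fourth spanning 5 semitones is perfect (the perfect fourth is 5).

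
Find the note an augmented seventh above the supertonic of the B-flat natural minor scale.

The supertonic of Bb natural minor is C.
An augmented seventh (12 semitones) above C lands on the letter B, giving B#.

B#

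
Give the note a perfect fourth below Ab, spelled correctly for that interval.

Eb

A down a perfect fourth is E, so the target letter is E.
From Ab, a perfect fourth is 5 semitones down: Eb.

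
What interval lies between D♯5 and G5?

diminished fourth

The letter names run D→G, a span of 3 letter steps, so the interval is some kind of fourth.
D# to G is 4 semitones. A perfect fourth is 5, so 4 makes it diminished.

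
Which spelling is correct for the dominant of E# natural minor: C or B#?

Each scale degree takes a distinct letter name. Degree 5 of a scale on E must use the letter B.
B# and C are enharmonically the same pitch, but only B# uses the letter B, so it is the correct spelling here.

B#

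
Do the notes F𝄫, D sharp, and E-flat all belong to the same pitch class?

Yes

Fbb = pitch class 3 and D# = pitch class 3 and Eb = pitch class 3 — the same pitch class, so they are enharmonic equivalents.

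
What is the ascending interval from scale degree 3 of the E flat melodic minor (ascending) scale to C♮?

augmented fourth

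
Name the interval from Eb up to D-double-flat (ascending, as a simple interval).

Counting letters E–F–G–A–B–C–D gives a seventh.
Eb→Dbb = 9 semitones, 2 narrower than the major seventh (11), so diminished.

diminished seventh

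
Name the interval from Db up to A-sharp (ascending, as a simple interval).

doubly augmented fifth

The letter names run D→A, a span of 4 letter steps, so the interval is some kind of fifth.
Db to A# is 9 semitones. A perfect fifth is 7, so 9 makes it doubly augmented.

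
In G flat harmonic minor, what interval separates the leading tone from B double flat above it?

diminished fourth

The leading tone of Gb harmonic minor is F.
F up to Bbb: letters F→B make it a fourth; 4 semitones makes it diminished.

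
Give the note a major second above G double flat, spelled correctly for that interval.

Abb

A second above G lands on the letter A.
A major second spans 2 semitones, so Gbb moves to pitch class 7. On the letter A that is Abb.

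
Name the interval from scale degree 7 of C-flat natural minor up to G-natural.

augmented sixth

Scale degree 7 of Cb natural minor is Bbb.
Bbb up to G: letters B→G make it a sixth; 10 semitones makes it augmented.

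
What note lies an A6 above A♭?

F#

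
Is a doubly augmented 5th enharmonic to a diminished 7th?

Yes

A doubly augmented fifth spans 9 semitones; a diminished seventh spans 9.
They are enharmonically equivalent.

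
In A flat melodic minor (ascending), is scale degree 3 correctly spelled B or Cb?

Each scale degree takes a distinct letter name. Degree 3 of a scale on A must use the letter C.
Cb and B are enharmonically the same pitch, but only Cb uses the letter C, so it is the correct spelling here.

Cb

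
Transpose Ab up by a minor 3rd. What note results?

Cb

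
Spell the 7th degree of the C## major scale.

Degree 7 takes the letter 6 steps above C, which is B.
In major, degree 7 sits 11 semitones above the tonic. C## + 11 semitones is pitch class 1, spelled on B as B##.

B##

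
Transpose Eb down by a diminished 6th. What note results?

G#

E down a major sixth is G, so the target letter is G.
From Eb, a diminished sixth is 7 semitones down: G#.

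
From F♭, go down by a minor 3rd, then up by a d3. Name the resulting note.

Fbb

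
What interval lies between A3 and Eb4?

diminished fifth

Counting letters A–B–C–D–E gives a fifth.
A→Eb = 6 semitones, 1 narrower than the perfect fifth (7), so diminished.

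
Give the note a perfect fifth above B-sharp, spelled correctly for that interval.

F##

B up a perfect fifth is F#, so the target letter is F.
From B#, a perfect fifth is 7 semitones up: F##.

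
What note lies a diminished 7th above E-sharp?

E up a major seventh is D#, so the target letter is D.
From E#, a diminished seventh is 9 semitones up: D.

D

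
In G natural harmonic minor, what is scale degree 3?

Degree 3 takes the letter 2 steps above G, which is B.
In harmonic minor, degree 3 sits 3 semitones above the tonic. G + 3 semitones is pitch class 10, spelled on B as Bb.

Bb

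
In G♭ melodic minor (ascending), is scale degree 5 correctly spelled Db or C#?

Each scale degree takes a distinct letter name. Degree 5 of a scale on G must use the letter D.
Db and C# are enharmonically the same pitch, but only Db uses the letter D, so it is the correct spelling here.

Db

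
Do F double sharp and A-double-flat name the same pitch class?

Yes

F## is pitch class 7; Abb is pitch class 7.
All spellings map to pitch class 7, so they are enharmonically equivalent.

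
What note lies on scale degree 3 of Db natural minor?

The Db natural minor scale runs Db Eb Fb Gb Ab Bbb Cb.
Degree 3 is Fb.

Fb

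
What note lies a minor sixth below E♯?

E down a major sixth is G, so the target letter is G.
From E#, a minor sixth is 8 semitones down: G##.

G##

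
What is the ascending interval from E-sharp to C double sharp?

Counting letters E–F–G–A–B–C gives a sixth.
E#→C## = 9 semitones, exactly the major sixth.

major sixth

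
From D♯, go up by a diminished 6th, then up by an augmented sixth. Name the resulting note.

G#

A diminished sixth up from D# is Bb (letter B, 7 semitones up).
An augmented sixth up from Bb is G# (letter G, 10 semitones up).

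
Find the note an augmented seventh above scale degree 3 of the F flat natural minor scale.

G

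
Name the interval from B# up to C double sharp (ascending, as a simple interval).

major second

The letter names run B→C, a span of 1 letter step, so the interval is some kind of second.
B# to C## is 2 semitones. A major second is 2, so 2 makes it major.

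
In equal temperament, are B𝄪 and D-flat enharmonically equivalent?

B## is pitch class 1; Db is pitch class 1.
All spellings map to pitch class 1, so they are enharmonically equivalent.

Yes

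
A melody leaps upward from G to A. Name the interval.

Counting letters G–A gives a second.
G→A = 2 semitones, exactly the major second.

major second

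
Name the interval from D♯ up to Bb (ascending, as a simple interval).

diminished sixth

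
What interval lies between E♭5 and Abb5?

The letter names run E→A, a span of 3 letter steps, so the interval is some kind of fourth.
Eb to Abb is 4 semitones. A perfect fourth is 5, so 4 makes it diminished.

diminished fourth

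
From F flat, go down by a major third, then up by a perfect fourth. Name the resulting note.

Gbb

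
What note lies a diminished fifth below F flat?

Bb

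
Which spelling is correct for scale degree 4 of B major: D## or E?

Each scale degree takes a distinct letter name. Degree 4 of a scale on B must use the letter E.
E and D## are enharmonically the same pitch, but only E uses the letter E, so it is the correct spelling here.

E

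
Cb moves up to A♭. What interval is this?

Counting letters C–D–E–F–G–A gives a sixth.
Cb→Ab = 9 semitones, exactly the major sixth.

major sixth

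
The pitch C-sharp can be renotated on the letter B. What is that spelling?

C# is pitch class 1. The letter B alone is pitch class 11.
To reach pitch class 1 from B requires an offset of +2 semitones, i.e. double sharp: B##.

B##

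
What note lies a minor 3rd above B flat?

Db

A third above B lands on the letter D.
A minor third spans 3 semitones, so Bb moves to pitch class 1. On the letter D that is Db.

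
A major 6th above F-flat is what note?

Db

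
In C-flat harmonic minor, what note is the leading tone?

Bb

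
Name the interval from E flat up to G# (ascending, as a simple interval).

augmented third

The letter names run E→G, a span of 2 letter steps, so the interval is some kind of third.
Eb to G# is 5 semitones. A major third is 4, so 5 makes it augmented.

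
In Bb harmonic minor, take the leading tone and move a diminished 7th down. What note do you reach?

The leading tone of Bb harmonic minor is A.
A diminished seventh (9 semitones) below A lands on the letter B, giving B#.

B#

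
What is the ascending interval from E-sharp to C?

diminished sixth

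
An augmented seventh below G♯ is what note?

A seventh below G lands on the letter A.
An augmented seventh spans 12 semitones, so G# moves to pitch class 8. On the letter A that is Ab.

Ab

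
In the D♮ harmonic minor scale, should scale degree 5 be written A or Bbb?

A

Each scale degree takes a distinct letter name. Degree 5 of a scale on D must use the letter A.
A and Bbb are enharmonically the same pitch, but only A uses the letter A, so it is the correct spelling here.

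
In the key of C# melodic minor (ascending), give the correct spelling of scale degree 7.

Degree 7 takes the letter 6 steps above C, which is B.
In melodic minor (ascending), degree 7 sits 11 semitones above the tonic. C# + 11 semitones is pitch class 0, spelled on B as B#.

B#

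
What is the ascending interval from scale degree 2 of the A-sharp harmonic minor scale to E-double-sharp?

Scale degree 2 of A# harmonic minor is B#.
B# up to E##: letters B→E make it a fourth; 6 semitones makes it augmented.

augmented fourth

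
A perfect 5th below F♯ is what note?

F down a perfect fifth is Bb, so the target letter is B.
From F#, a perfect fifth is 7 semitones down: B.

B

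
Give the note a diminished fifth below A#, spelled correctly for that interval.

D##

A down a perfect fifth is D, so the target letter is D.
From A#, a diminished fifth is 6 semitones down: D##.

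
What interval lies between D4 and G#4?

The letter names run D→G, a span of 3 letter steps, so the interval is some kind of fourth.
D to G# is 6 semitones. A perfect fourth is 5, so 6 makes it augmented.

augmented fourth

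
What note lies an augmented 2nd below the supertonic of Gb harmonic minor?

Gbb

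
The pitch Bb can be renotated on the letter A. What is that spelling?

A#

Plain A sits 1 semitone below Bb, so on the letter A the same pitch needs a sharp: A#.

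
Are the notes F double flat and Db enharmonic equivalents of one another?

No

Two spellings are enharmonically equivalent only if they share a pitch class.
Here Fbb → 3, Db → 1; 1 ≠ 3, so they are not.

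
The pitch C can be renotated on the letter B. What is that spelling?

B#

C is pitch class 0. The letter B alone is pitch class 11.
To reach pitch class 0 from B requires an offset of +1 semitone, i.e. sharp: B#.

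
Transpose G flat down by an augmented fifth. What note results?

Cbb

G down a perfect fifth is C, so the target letter is C.
From Gb, an augmented fifth is 8 semitones down: Cbb.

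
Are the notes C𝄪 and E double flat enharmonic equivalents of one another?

C## is pitch class 2; Ebb is pitch class 2.
All spellings map to pitch class 2, so they are enharmonically equivalent.

Yes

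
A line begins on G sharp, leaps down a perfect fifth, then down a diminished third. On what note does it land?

A perfect fifth down from G# is C# (letter C, 7 semitones down).
A diminished third down from C# is A## (letter A, 2 semitones down).

A##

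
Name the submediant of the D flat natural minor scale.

Bbb

Degree 6 takes the letter 5 steps above D, which is B.
In natural minor, degree 6 sits 8 semitones above the tonic. Db + 8 semitones is pitch class 9, spelled on B as Bbb.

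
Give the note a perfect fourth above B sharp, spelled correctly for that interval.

E#

A fourth above B lands on the letter E.
A perfect fourth spans 5 semitones, so B# moves to pitch class 5. On the letter E that is E#.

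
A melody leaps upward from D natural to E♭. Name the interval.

minor second

Counting letters D–E gives a second.
D→Eb = 1 semitone, 1 narrower than the major second (2), so minor.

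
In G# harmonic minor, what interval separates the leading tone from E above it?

The leading tone of G# harmonic minor is F##.
F## up to E: letters F→E make it a seventh; 9 semitones makes it diminished.

diminished seventh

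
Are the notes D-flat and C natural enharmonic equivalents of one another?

Db is pitch class 1; C is pitch class 0.
The pitch classes differ (1 vs. 0), so they are not enharmonic equivalents.

No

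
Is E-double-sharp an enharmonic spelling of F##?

No

E## is pitch class 6; F## is pitch class 7.
The pitch classes differ (6 vs. 7), so they are not enharmonic equivalents.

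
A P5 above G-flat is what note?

Db

A fifth above G lands on the letter D.
A perfect fifth spans 7 semitones, so Gb moves to pitch class 1. On the letter D that is Db.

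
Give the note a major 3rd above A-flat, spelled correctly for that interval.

C

A third above A lands on the letter C.
A major third spans 4 semitones, so Ab moves to pitch class 0. On the letter C that is C.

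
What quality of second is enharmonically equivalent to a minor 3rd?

A minor third spans 3 semitones.
A second spanning 3 semitones is augmented (the major second is 2).

augmented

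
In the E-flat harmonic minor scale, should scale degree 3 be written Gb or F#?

Gb

Each scale degree takes a distinct letter name. Degree 3 of a scale on E must use the letter G.
Gb and F# are enharmonically the same pitch, but only Gb uses the letter G, so it is the correct spelling here.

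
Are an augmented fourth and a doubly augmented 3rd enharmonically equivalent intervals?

Yes

An augmented fourth spans 6 semitones; a doubly augmented third spans 6.
They are enharmonically equivalent.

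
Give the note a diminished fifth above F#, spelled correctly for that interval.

C

A fifth above F lands on the letter C.
A diminished fifth spans 6 semitones, so F# moves to pitch class 0. On the letter C that is C.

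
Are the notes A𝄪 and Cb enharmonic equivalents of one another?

Yes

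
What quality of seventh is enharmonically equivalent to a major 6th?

diminished

A major sixth spans 9 semitones.
A seventh spanning 9 semitones is diminished (the major seventh is 11).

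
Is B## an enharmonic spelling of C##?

No

B## is pitch class 1; C## is pitch class 2.
The pitch classes differ (1 vs. 2), so they are not enharmonic equivalents.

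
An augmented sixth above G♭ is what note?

A sixth above G lands on the letter E.
An augmented sixth spans 10 semitones, so Gb moves to pitch class 4. On the letter E that is E.

E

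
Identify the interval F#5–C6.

diminished fifth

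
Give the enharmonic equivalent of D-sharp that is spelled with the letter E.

Eb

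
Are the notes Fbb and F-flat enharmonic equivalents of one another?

Fbb is pitch class 3; Fb is pitch class 4.
The pitch classes differ (3 vs. 4), so they are not enharmonic equivalents.

No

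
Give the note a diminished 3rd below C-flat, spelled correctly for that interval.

A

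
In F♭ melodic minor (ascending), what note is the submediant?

The Fb melodic minor (ascending) scale runs Fb Gb Abb Bbb Cb Db Eb.
Degree 6 is Db.

Db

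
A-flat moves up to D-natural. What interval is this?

Counting letters A–B–C–D gives a fourth.
Ab→D = 6 semitones, 1 wider than the perfect fourth (5), so augmented.

augmented fourth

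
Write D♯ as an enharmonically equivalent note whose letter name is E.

Plain E sits 1 semitone above D#, so on the letter E the same pitch needs a flat: Eb.

Eb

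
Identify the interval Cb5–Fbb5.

Counting letters C–D–E–F gives a fourth.
Cb→Fbb = 4 semitones, 1 narrower than the perfect fourth (5), so diminished.

diminished fourth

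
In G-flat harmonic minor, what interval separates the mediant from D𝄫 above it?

minor third

The mediant of Gb harmonic minor is Bbb.
Bbb up to Dbb: letters B→D make it a third; 3 semitones makes it minor.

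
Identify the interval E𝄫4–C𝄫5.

Counting letters E–F–G–A–B–C gives a sixth.
Ebb→Cbb = 8 semitones, 1 narrower than the major sixth (9), so minor.

minor sixth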